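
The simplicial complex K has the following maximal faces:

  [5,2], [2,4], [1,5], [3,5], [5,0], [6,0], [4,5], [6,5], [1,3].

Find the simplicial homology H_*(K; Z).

We work with the vertex ordering 0 < 1 < 2 < 3 < 4 < 5 < 6. The simplices of K, each written with vertices in increasing order, are:

  0-simplices (7): [0], [1], [2], [3], [4], [5], [6]
  1-simplices (9): [0,5], [0,6], [1,3], [1,5], [2,4], [2,5], [3,5], [4,5], [5,6]

Hence C_0 ≅ Z^7, C_1 ≅ Z^9.

Boundary ∂_1: C_1 → C_0 is given by ∂[p,q] = [q] − [p].
The resulting 7×9 matrix has rank 6, and its Smith normal form has invariant factors (1,1,1,1,1,1).

From H_k ≅ ker(∂_k) / im(∂_{k+1}) we obtain:

  H_0: rank C_0 − rank ∂_1 = 7 − 6 = 1, and the invariant factors of ∂_1 are all 1, so H_0 ≅ Z.
  H_1: rank ker ∂_1 − rank ∂_2 = (9 − 6) − 0 = 3, and there is no ∂_2, so H_1 ≅ Z^3.

H_0 ≅ Z,  H_1 ≅ Z^3.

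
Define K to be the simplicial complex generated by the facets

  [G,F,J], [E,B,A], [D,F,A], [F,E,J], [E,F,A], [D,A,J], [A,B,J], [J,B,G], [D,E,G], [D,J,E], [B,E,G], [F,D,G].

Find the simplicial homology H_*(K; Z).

Fix the vertex order A < B < D < E < F < G < J and write every simplex with vertices in increasing order. Then dim K = 2 and the simplices of K are:

  0-simplices (7): A, B, D, E, F, G, J
  1-simplices (18): AB, AD, AE, AF, AJ, BE, BG, BJ, DE, DF, DG, DJ, EF, EG, EJ, FG, FJ, GJ
  2-simplices (12): ABE, ABJ, ADF, ADJ, AEF, BEG, BGJ, DEG, DEJ, DFG, EFJ, FGJ

giving chain groups C_0 ≅ Z^7, C_1 ≅ Z^18, C_2 ≅ Z^12.

The boundary map ∂_1: C_1 → C_0 sends each edge [p,q] (with p < q) to q − p. For instance
  ∂GJ = J − G.
The resulting 7×18 matrix has rank 6, and its Smith normal form has invariant factors (1,1,1,1,1,1).

Boundary ∂_2: C_2 → C_1 acts by ∂[p,q,r] = [q,r] − [p,r] + [p,q]. For instance
  ∂EFJ = FJ − EJ + EF,
  ∂BGJ = GJ − BJ + BG.
The resulting 18×12 matrix has rank 12, and its Smith normal form has invariant factors (1,1,1,1,1,1,1,1,1,1,1,2).

Computing H_k = (kernel of ∂_k) / (image of ∂_{k+1}):

  H_0: rank C_0 − rank ∂_1 = 7 − 6 = 1, and the invariant factors of ∂_1 are all 1, so H_0 ≅ Z.
  H_1: rank ker ∂_1 − rank ∂_2 = (18 − 6) − 12 = 0, and ∂_2 has invariant factor 2 > 1, so H_1 ≅ Z/2Z.
  H_2: rank ker ∂_2 − rank ∂_3 = (12 − 12) − 0 = 0, and there is no ∂_3, so H_2 ≅ 0.

As a check, the Euler characteristic is 7 − 18 + 12 = 1, which agrees with 1 − 0 + 0 = 1.

H_0 = Z,  H_1 = Z/2Z,  H_2 = 0.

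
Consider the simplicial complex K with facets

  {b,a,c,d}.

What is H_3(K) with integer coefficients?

H_3 ≅ 0.

We work with the vertex ordering a < b < c < d. The simplices of K, each written with vertices in increasing order, are:

  0-simplices (4): a, b, c, d
  1-simplices (6): ab, ac, ad, bc, bd, cd
  2-simplices (4): abc, abd, acd, bcd
  3-simplices (1): abcd

so the chain groups are C_0 ≅ Z^4, C_1 ≅ Z^6, C_2 ≅ Z^4, C_3 ≅ Z^1.

∂_1: C_1 → C_0 maps an edge to its endpoints' difference, ∂[p,q] = q − p. For instance
  ∂ab = b − a.
As a 4×6 matrix over Z this has rank 3, with invariant factors (1,1,1).

The boundary map ∂_2: C_2 → C_1 acts by ∂[p,q,r] = [q,r] − [p,r] + [p,q]. For instance
  ∂abc = bc − ac + ab,
  ∂abd = bd − ad + ab.
This gives a 6×4 integer matrix of rank 3; reducing to Smith normal form yields diagonal entries (1,1,1).

∂_3: C_3 → C_2 sends each 3-simplex σ to the alternating sum Σ_i (−1)^i (σ with its i-th vertex removed). For instance
  ∂abcd = bcd − acd + abd − abc.
As a 4×1 matrix over Z this has rank 1, with invariant factors (1).

Reading off H_k = ker ∂_k / im ∂_{k+1}:

  H_3: rank ker ∂_3 − rank ∂_4 = (1 − 1) − 0 = 0, and there is no ∂_4, so H_3 = 0.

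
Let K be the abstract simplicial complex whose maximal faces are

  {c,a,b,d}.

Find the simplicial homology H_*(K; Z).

H_0 ≅ Z,  H_1 = 0,  H_2 = 0,  H_3 = 0.

We work with the vertex ordering a < b < c < d. The simplices of K, each written with vertices in increasing order, are:

  0-simplices (4): a, b, c, d
  1-simplices (6): ab, ac, ad, bc, bd, cd
  2-simplices (4): abc, abd, acd, bcd
  3-simplices (1): abcd

so the chain groups are C_0 ≅ Z^4, C_1 ≅ Z^6, C_2 ≅ Z^4, C_3 ≅ Z^1.

∂_1: C_1 → C_0 is given by ∂[p,q] = [q] − [p]. For instance
  ∂bd = d − b.
As a 4×6 matrix over Z this has rank 3, with invariant factors (1,1,1).

The boundary map ∂_2: C_2 → C_1 sends each 2-simplex [p,q,r] to [q,r] − [p,r] + [p,q]. For instance
  ∂acd = cd − ad + ac,
  ∂bcd = cd − bd + bc.
As a 6×4 matrix over Z this has rank 3, with invariant factors (1,1,1).

The boundary map ∂_3: C_3 → C_2 sends each 3-simplex σ to the alternating sum Σ_i (−1)^i (σ with its i-th vertex removed). For instance
  ∂abcd = bcd − acd + abd − abc.
The resulting 4×1 matrix has rank 1, and its Smith normal form has invariant factors (1).

Now H_k = ker ∂_k / im ∂_{k+1}, so:

  H_0: rank C_0 − rank ∂_1 = 4 − 3 = 1, and the invariant factors of ∂_1 are all 1, so H_0 ≅ Z.
  H_1: rank ker ∂_1 − rank ∂_2 = (6 − 3) − 3 = 0, and the invariant factors of ∂_2 are all 1, so H_1 ≅ 0.
  H_2: rank ker ∂_2 − rank ∂_3 = (4 − 3) − 1 = 0, and the invariant factors of ∂_3 are all 1, so H_2 ≅ 0.
  H_3: rank ker ∂_3 − rank ∂_4 = (1 − 1) − 0 = 0, and there is no ∂_4, so H_3 ≅ 0.

As a check, the Euler characteristic is 4 − 6 + 4 − 1 = 1, which agrees with 1 − 0 + 0 − 0 = 1.
(K is a triangulation of the 3-simplex.)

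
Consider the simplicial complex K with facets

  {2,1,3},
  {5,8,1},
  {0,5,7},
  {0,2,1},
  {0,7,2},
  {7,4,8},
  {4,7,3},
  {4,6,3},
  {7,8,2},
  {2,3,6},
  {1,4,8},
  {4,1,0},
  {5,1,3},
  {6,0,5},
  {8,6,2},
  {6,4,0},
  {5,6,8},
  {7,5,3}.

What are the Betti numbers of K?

b_0 = 1, b_1 = 2, b_2 = 1.

Order the vertices as 0 < 1 < 2 < 3 < 4 < 5 < 6 < 7 < 8. Listing each simplex with vertices in this order, K has dimension 2 with simplices:

  0-simplices (9): [0], [1], [2], [3], [4], [5], [6], [7], [8]
  1-simplices (27): (27 of them)
  2-simplices (18): [0,1,2], [0,1,4], [0,2,7], [0,4,6], [0,5,6], [0,5,7], [1,2,3], [1,3,5], [1,4,8], [1,5,8], [2,3,6], [2,6,8], [2,7,8], [3,4,6], [3,4,7], [3,5,7], [4,7,8], [5,6,8]

giving chain groups C_0 ≅ Z^9, C_1 ≅ Z^27, C_2 ≅ Z^18.

The boundary map ∂_1: C_1 → C_0 is given by ∂[p,q] = [q] − [p]. For instance
  ∂[5,8] = [8] − [5].
The resulting 9×27 matrix has rank 8, and its Smith normal form has invariant factors (1,1,1,1,1,1,1,1).

∂_2: C_2 → C_1 sends each 2-simplex [p,q,r] to [q,r] − [p,r] + [p,q]. For instance
  ∂[0,1,2] = [1,2] − [0,2] + [0,1],
  ∂[0,2,7] = [2,7] − [0,7] + [0,2].
As a 27×18 matrix over Z this has rank 17, with invariant factors (1,1,1,1,1,1,1,1,1,1,1,1,1,1,1,1,1).

Now H_k = ker ∂_k / im ∂_{k+1}, so:

  H_0: rank C_0 − rank ∂_1 = 9 − 8 = 1, and the invariant factors of ∂_1 are all 1, so H_0 = Z.
  H_1: rank ker ∂_1 − rank ∂_2 = (27 − 8) − 17 = 2, and the invariant factors of ∂_2 are all 1, so H_1 = Z^2.
  H_2: rank ker ∂_2 − rank ∂_3 = (18 − 17) − 0 = 1, and there is no ∂_3, so H_2 = Z.

As a check, the Euler characteristic is 9 − 27 + 18 = 0, which agrees with 1 − 2 + 1 = 0.

Hence the Betti numbers are b_0 = 1, b_1 = 2, b_2 = 1.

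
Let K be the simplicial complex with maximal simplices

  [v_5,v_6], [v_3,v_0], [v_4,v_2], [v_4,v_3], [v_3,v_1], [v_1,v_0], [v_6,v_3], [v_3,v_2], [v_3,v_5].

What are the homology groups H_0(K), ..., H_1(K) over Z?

Fix the vertex order v_0 < v_1 < v_2 < v_3 < v_4 < v_5 < v_6 and write every simplex with vertices in increasing order. Then dim K = 1 and the simplices of K are:

  0-simplices (7): [v_0], [v_1], [v_2], [v_3], [v_4], [v_5], [v_6]
  1-simplices (9): [v_0,v_1], [v_0,v_3], [v_1,v_3], [v_2,v_3], [v_2,v_4], [v_3,v_4], [v_3,v_5], [v_3,v_6], [v_5,v_6]

giving chain groups C_0 ≅ Z^7, C_1 ≅ Z^9.

Boundary ∂_1: C_1 → C_0 sends each edge [p,q] (with p < q) to q − p.
The 7×9 boundary matrix has rank 6 and Smith normal form diag(1,1,1,1,1,1).

Reading off H_k = ker ∂_k / im ∂_{k+1}:

  H_0: rank C_0 − rank ∂_1 = 7 − 6 = 1, and the invariant factors of ∂_1 are all 1, so H_0 ≅ Z.
  H_1: rank ker ∂_1 − rank ∂_2 = (9 − 6) − 0 = 3, and there is no ∂_2, so H_1 ≅ Z^3.

H_0 ≅ Z,  H_1 ≅ Z^3.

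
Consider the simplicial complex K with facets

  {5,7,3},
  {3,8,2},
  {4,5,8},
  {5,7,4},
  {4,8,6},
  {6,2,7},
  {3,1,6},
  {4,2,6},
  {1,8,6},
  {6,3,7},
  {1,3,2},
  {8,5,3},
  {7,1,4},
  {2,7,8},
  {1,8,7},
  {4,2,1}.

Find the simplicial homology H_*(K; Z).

We work with the vertex ordering 1 < 2 < 3 < 4 < 5 < 6 < 7 < 8. The simplices of K, each written with vertices in increasing order, are:

  0-simplices (8): [1], [2], [3], [4], [5], [6], [7], [8]
  1-simplices (24): (24 of them)
  2-simplices (16): [1,2,3], [1,2,4], [1,3,6], [1,4,7], [1,6,8], [1,7,8], [2,3,8], [2,4,6], [2,6,7], [2,7,8], [3,5,7], [3,5,8], [3,6,7], [4,5,7], [4,5,8], [4,6,8]

so the chain groups are C_0 ≅ Z^8, C_1 ≅ Z^24, C_2 ≅ Z^16.

∂_1: C_1 → C_0 is given by ∂[p,q] = [q] − [p]. For instance
  ∂[4,6] = [6] − [4].
The resulting 8×24 matrix has rank 7, and its Smith normal form has invariant factors (1,1,1,1,1,1,1).

Boundary ∂_2: C_2 → C_1 maps a triangle to the signed sum of its edges. For instance
  ∂[1,2,3] = [2,3] − [1,3] + [1,2],
  ∂[1,4,7] = [4,7] − [1,7] + [1,4].
The 24×16 boundary matrix has rank 15 and Smith normal form diag(1,1,1,1,1,1,1,1,1,1,1,1,1,1,1).

Reading off H_k = ker ∂_k / im ∂_{k+1}:

  H_0: rank C_0 − rank ∂_1 = 8 − 7 = 1, and the invariant factors of ∂_1 are all 1, so H_0 ≅ Z.
  H_1: rank ker ∂_1 − rank ∂_2 = (24 − 7) − 15 = 2, and the invariant factors of ∂_2 are all 1, so H_1 ≅ Z^2.
  H_2: rank ker ∂_2 − rank ∂_3 = (16 − 15) − 0 = 1, and there is no ∂_3, so H_2 ≅ Z.

As a check, the Euler characteristic is 8 − 24 + 16 = 0, which agrees with 1 − 2 + 1 = 0.
(K is a triangulation of the torus T^2.)

H_0 = Z,  H_1 = Z^2,  H_2 = Z.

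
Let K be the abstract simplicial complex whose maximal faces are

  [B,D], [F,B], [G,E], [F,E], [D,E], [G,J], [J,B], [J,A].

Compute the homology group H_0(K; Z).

We work with the vertex ordering A < B < D < E < F < G < J. The simplices of K, each written with vertices in increasing order, are:

  0-simplices (7): A, B, D, E, F, G, J
  1-simplices (8): AJ, BD, BF, BJ, DE, EF, EG, GJ

so the chain groups are C_0 ≅ Z^7, C_1 ≅ Z^8.

Boundary ∂_1: C_1 → C_0 maps an edge to its endpoints' difference, ∂[p,q] = q − p. For instance
  ∂EG = G − E.
This gives a 7×8 integer matrix of rank 6; reducing to Smith normal form yields diagonal entries (1,1,1,1,1,1).

Computing H_k = (kernel of ∂_k) / (image of ∂_{k+1}):

  H_0: rank C_0 − rank ∂_1 = 7 − 6 = 1, and the invariant factors of ∂_1 are all 1, so H_0 ≅ Z.

H_0 ≅ Z.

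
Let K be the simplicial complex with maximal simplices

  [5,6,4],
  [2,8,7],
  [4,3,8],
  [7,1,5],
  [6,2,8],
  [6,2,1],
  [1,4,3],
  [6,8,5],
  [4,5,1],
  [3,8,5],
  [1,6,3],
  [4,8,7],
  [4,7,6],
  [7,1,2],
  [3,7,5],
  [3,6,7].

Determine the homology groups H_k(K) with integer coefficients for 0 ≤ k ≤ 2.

Order the vertices as 1 < 2 < 3 < 4 < 5 < 6 < 7 < 8. Listing each simplex with vertices in this order, K has dimension 2 with simplices:

  0-simplices (8): [1], [2], [3], [4], [5], [6], [7], [8]
  1-simplices (24): (24 of them)
  2-simplices (16): [1,2,6], [1,2,7], [1,3,4], [1,3,6], [1,4,5], [1,5,7], [2,6,8], [2,7,8], [3,4,8], [3,5,7], [3,5,8], [3,6,7], [4,5,6], [4,6,7], [4,7,8], [5,6,8]

Hence C_0 ≅ Z^8, C_1 ≅ Z^24, C_2 ≅ Z^16.

Boundary ∂_1: C_1 → C_0 sends each edge [p,q] (with p < q) to q − p. For instance
  ∂[5,8] = [8] − [5].
The 8×24 boundary matrix has rank 7 and Smith normal form diag(1,1,1,1,1,1,1).

∂_2: C_2 → C_1 acts by ∂[p,q,r] = [q,r] − [p,r] + [p,q]. For instance
  ∂[4,6,7] = [6,7] − [4,7] + [4,6],
  ∂[1,3,6] = [3,6] − [1,6] + [1,3].
This gives a 24×16 integer matrix of rank 15; reducing to Smith normal form yields diagonal entries (1,1,1,1,1,1,1,1,1,1,1,1,1,1,1).

Reading off H_k = ker ∂_k / im ∂_{k+1}:

  H_0: rank C_0 − rank ∂_1 = 8 − 7 = 1, and the invariant factors of ∂_1 are all 1, so H_0 = Z.
  H_1: rank ker ∂_1 − rank ∂_2 = (24 − 7) − 15 = 2, and the invariant factors of ∂_2 are all 1, so H_1 = Z^2.
  H_2: rank ker ∂_2 − rank ∂_3 = (16 − 15) − 0 = 1, and there is no ∂_3, so H_2 = Z.

(K is a triangulation of the torus T^2.)

H_0 ≅ Z,  H_1 ≅ Z^2,  H_2 ≅ Z.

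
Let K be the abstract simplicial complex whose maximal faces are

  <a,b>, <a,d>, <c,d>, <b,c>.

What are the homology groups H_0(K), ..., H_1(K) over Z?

Take the total order a < b < c < d on the vertex set. Then K (dimension 1) consists of the simplices:

  0-simplices (4): a, b, c, d
  1-simplices (4): ab, ad, bc, cd

giving chain groups C_0 ≅ Z^4, C_1 ≅ Z^4.

∂_1: C_1 → C_0 sends each edge [p,q] (with p < q) to q − p. For instance
  ∂bc = c − b.
As a 4×4 matrix over Z this has rank 3, with invariant factors (1,1,1).

Now H_k = ker ∂_k / im ∂_{k+1}, so:

  H_0: rank C_0 − rank ∂_1 = 4 − 3 = 1, and the invariant factors of ∂_1 are all 1, so H_0 ≅ Z.
  H_1: rank ker ∂_1 − rank ∂_2 = (4 − 3) − 0 = 1, and there is no ∂_2, so H_1 ≅ Z.

(K is a triangulation of the circle S^1.)

H_0 = Z,  H_1 = Z.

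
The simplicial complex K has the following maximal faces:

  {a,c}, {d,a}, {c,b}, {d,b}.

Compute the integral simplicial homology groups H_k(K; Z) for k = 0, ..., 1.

H_0 = Z,  H_1 = Z.

Take the total order a < b < c < d on the vertex set. Then K (dimension 1) consists of the simplices:

  0-simplices (4): a, b, c, d
  1-simplices (4): ac, ad, bc, bd

Hence C_0 ≅ Z^4, C_1 ≅ Z^4.

∂_1: C_1 → C_0 is given by ∂[p,q] = [q] − [p].
As a 4×4 matrix over Z this has rank 3, with invariant factors (1,1,1).

Reading off H_k = ker ∂_k / im ∂_{k+1}:

  H_0: rank C_0 − rank ∂_1 = 4 − 3 = 1, and the invariant factors of ∂_1 are all 1, so H_0 ≅ Z.
  H_1: rank ker ∂_1 − rank ∂_2 = (4 − 3) − 0 = 1, and there is no ∂_2, so H_1 ≅ Z.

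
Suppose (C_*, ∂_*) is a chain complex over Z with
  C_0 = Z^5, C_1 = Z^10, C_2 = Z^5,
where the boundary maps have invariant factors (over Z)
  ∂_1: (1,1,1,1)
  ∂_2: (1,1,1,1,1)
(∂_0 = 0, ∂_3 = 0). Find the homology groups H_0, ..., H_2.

H_0 ≅ Z,  H_1 ≅ Z,  H_2 = 0.

H_0: b_0 = 5 − 0 − 4 = 1; torsion from ∂_1 factors > 1: none. So H_0 ≅ Z.
H_1: b_1 = 10 − 4 − 5 = 1; torsion from ∂_2 factors > 1: none. So H_1 ≅ Z.
H_2: b_2 = 5 − 5 − 0 = 0; torsion from ∂_3 factors > 1: none. So H_2 ≅ 0.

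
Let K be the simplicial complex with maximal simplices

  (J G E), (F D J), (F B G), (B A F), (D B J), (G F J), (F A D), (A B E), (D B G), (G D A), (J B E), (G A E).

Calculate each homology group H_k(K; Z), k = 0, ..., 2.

Take the total order A < B < D < E < F < G < J on the vertex set. Then K (dimension 2) consists of the simplices:

  0-simplices (7): A, B, D, E, F, G, J
  1-simplices (18): AB, AD, AE, AF, AG, BD, BE, BF, BG, BJ, DF, DG, DJ, EG, EJ, FG, FJ, GJ
  2-simplices (12): ABE, ABF, ADF, ADG, AEG, BDG, BDJ, BEJ, BFG, DFJ, EGJ, FGJ

Hence C_0 ≅ Z^7, C_1 ≅ Z^18, C_2 ≅ Z^12.

∂_1: C_1 → C_0 is given by ∂[p,q] = [q] − [p]. For instance
  ∂BJ = J − B.
As a 7×18 matrix over Z this has rank 6, with invariant factors (1,1,1,1,1,1).

∂_2: C_2 → C_1 acts by ∂[p,q,r] = [q,r] − [p,r] + [p,q]. For instance
  ∂EGJ = GJ − EJ + EG,
  ∂AEG = EG − AG + AE.
The 18×12 boundary matrix has rank 12 and Smith normal form diag(1,1,1,1,1,1,1,1,1,1,1,2).

Computing H_k = (kernel of ∂_k) / (image of ∂_{k+1}):

  H_0: rank C_0 − rank ∂_1 = 7 − 6 = 1, and the invariant factors of ∂_1 are all 1, so H_0 = Z.
  H_1: rank ker ∂_1 − rank ∂_2 = (18 − 6) − 12 = 0, and ∂_2 has invariant factor 2 > 1, so H_1 = Z/2.
  H_2: rank ker ∂_2 − rank ∂_3 = (12 − 12) − 0 = 0, and there is no ∂_3, so H_2 = 0.

As a check, the Euler characteristic is 7 − 18 + 12 = 1, which agrees with 1 − 0 + 0 = 1.
(K is a triangulation of the real projective plane RP^2.)

H_0 = Z,  H_1 = Z/2,  H_2 = 0.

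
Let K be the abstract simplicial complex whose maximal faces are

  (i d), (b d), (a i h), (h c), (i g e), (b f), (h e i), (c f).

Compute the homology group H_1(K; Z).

We work with the vertex ordering a < b < c < d < e < f < g < h < i. The simplices of K, each written with vertices in increasing order, are:

  0-simplices (9): a, b, c, d, e, f, g, h, i
  1-simplices (12): ah, ai, bd, bf, cf, ch, di, eg, eh, ei, gi, hi
  2-simplices (3): ahi, egi, ehi

giving chain groups C_0 ≅ Z^9, C_1 ≅ Z^12, C_2 ≅ Z^3.

Boundary ∂_1: C_1 → C_0 is given by ∂[p,q] = [q] − [p].
As a 9×12 matrix over Z this has rank 8, with invariant factors (1,1,1,1,1,1,1,1).

∂_2: C_2 → C_1 sends each 2-simplex [p,q,r] to [q,r] − [p,r] + [p,q]. For instance
  ∂egi = gi − ei + eg,
  ∂ehi = hi − ei + eh.
This gives a 12×3 integer matrix of rank 3; reducing to Smith normal form yields diagonal entries (1,1,1).

Now H_k = ker ∂_k / im ∂_{k+1}, so:

  H_1: rank ker ∂_1 − rank ∂_2 = (12 − 8) − 3 = 1, and the invariant factors of ∂_2 are all 1, so H_1 ≅ Z.

H_1 ≅ Z.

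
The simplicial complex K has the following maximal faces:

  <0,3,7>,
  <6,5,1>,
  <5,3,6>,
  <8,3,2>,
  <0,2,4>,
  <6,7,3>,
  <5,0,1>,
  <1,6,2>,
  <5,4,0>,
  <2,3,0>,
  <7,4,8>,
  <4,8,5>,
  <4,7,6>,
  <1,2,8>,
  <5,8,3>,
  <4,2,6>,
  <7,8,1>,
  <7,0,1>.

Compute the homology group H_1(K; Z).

H_1 ≅ Z^2.

We work with the vertex ordering 0 < 1 < 2 < 3 < 4 < 5 < 6 < 7 < 8. The simplices of K, each written with vertices in increasing order, are:

  0-simplices (9): [0], [1], [2], [3], [4], [5], [6], [7], [8]
  1-simplices (27): (27 of them)
  2-simplices (18): [0,1,5], [0,1,7], [0,2,3], [0,2,4], [0,3,7], [0,4,5], [1,2,6], [1,2,8], [1,5,6], [1,7,8], [2,3,8], [2,4,6], [3,5,6], [3,5,8], [3,6,7], [4,5,8], [4,6,7], [4,7,8]

Hence C_0 ≅ Z^9, C_1 ≅ Z^27, C_2 ≅ Z^18.

∂_1: C_1 → C_0 sends each edge [p,q] (with p < q) to q − p. For instance
  ∂[0,2] = [2] − [0].
The resulting 9×27 matrix has rank 8, and its Smith normal form has invariant factors (1,1,1,1,1,1,1,1).

Boundary ∂_2: C_2 → C_1 sends each 2-simplex [p,q,r] to [q,r] − [p,r] + [p,q]. For instance
  ∂[0,3,7] = [3,7] − [0,7] + [0,3],
  ∂[2,4,6] = [4,6] − [2,6] + [2,4].
The 27×18 boundary matrix has rank 17 and Smith normal form diag(1,1,1,1,1,1,1,1,1,1,1,1,1,1,1,1,1).

Now H_k = ker ∂_k / im ∂_{k+1}, so:

  H_1: rank ker ∂_1 − rank ∂_2 = (27 − 8) − 17 = 2, and the invariant factors of ∂_2 are all 1, so H_1 = Z^2.

(K is a triangulation of the torus T^2.)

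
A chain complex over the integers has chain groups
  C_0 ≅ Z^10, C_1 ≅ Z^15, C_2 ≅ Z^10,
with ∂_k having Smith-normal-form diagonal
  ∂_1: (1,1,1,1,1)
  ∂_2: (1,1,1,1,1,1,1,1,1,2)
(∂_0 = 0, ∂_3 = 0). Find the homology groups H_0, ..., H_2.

H_0 ≅ Z^5,  H_1 ≅ Z/2,  H_2 = 0.

H_0: b_0 = 10 − 0 − 5 = 5; torsion from ∂_1 factors > 1: none. So H_0 ≅ Z^5.
H_1: b_1 = 15 − 5 − 10 = 0; torsion from ∂_2 factors > 1: [2]. So H_1 ≅ Z/2.
H_2: b_2 = 10 − 10 − 0 = 0; torsion from ∂_3 factors > 1: none. So H_2 ≅ 0.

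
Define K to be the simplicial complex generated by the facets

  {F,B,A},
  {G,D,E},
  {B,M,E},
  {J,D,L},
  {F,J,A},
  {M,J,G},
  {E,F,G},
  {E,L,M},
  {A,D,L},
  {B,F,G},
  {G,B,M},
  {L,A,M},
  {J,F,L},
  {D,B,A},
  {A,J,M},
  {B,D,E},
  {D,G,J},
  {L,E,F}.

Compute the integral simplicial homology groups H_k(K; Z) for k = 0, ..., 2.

H_0 ≅ Z,  H_1 ≅ Z × Z/2,  H_2 = 0.

Fix the vertex order A < B < D < E < F < G < J < L < M and write every simplex with vertices in increasing order. Then dim K = 2 and the simplices of K are:

  0-simplices (9): A, B, D, E, F, G, J, L, M
  1-simplices (27): AB, AD, AF, AJ, AL, AM, BD, BE, BF, BG, BM, DE, DG, DJ, DL, EF, EG, EL, EM, FG, FJ, FL, GJ, GM, JL, JM, LM
  2-simplices (18): ABD, ABF, ADL, AFJ, AJM, ALM, BDE, BEM, BFG, BGM, DEG, DGJ, DJL, EFG, EFL, ELM, FJL, GJM

giving chain groups C_0 ≅ Z^9, C_1 ≅ Z^27, C_2 ≅ Z^18.

∂_1: C_1 → C_0 maps an edge to its endpoints' difference, ∂[p,q] = q − p. For instance
  ∂EF = F − E.
The 9×27 boundary matrix has rank 8 and Smith normal form diag(1,1,1,1,1,1,1,1).

The boundary map ∂_2: C_2 → C_1 maps a triangle to the signed sum of its edges. For instance
  ∂DJL = JL − DL + DJ,
  ∂EFG = FG − EG + EF.
The 27×18 boundary matrix has rank 18 and Smith normal form diag(1,1,1,1,1,1,1,1,1,1,1,1,1,1,1,1,1,2).

Now H_k = ker ∂_k / im ∂_{k+1}, so:

  H_0: rank C_0 − rank ∂_1 = 9 − 8 = 1, and the invariant factors of ∂_1 are all 1, so H_0 = Z.
  H_1: rank ker ∂_1 − rank ∂_2 = (27 − 8) − 18 = 1, and ∂_2 has invariant factor 2 > 1, so H_1 = Z × Z/2.
  H_2: rank ker ∂_2 − rank ∂_3 = (18 − 18) − 0 = 0, and there is no ∂_3, so H_2 = 0.

As a check, the Euler characteristic is 9 − 27 + 18 = 0, which agrees with 1 − 1 + 0 = 0.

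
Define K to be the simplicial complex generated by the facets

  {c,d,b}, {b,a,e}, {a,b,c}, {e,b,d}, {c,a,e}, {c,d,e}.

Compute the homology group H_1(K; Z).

H_1 ≅ 0.

Fix the vertex order a < b < c < d < e and write every simplex with vertices in increasing order. Then dim K = 2 and the simplices of K are:

  0-simplices (5): a, b, c, d, e
  1-simplices (9): ab, ac, ae, bc, bd, be, cd, ce, de
  2-simplices (6): abc, abe, ace, bcd, bde, cde

Hence C_0 ≅ Z^5, C_1 ≅ Z^9, C_2 ≅ Z^6.

∂_1: C_1 → C_0 is given by ∂[p,q] = [q] − [p]. For instance
  ∂ac = c − a.
The 5×9 boundary matrix has rank 4 and Smith normal form diag(1,1,1,1).

The boundary map ∂_2: C_2 → C_1 acts by ∂[p,q,r] = [q,r] − [p,r] + [p,q]. For instance
  ∂bcd = cd − bd + bc,
  ∂ace = ce − ae + ac.
The 9×6 boundary matrix has rank 5 and Smith normal form diag(1,1,1,1,1).

Now H_k = ker ∂_k / im ∂_{k+1}, so:

  H_1: rank ker ∂_1 − rank ∂_2 = (9 − 4) − 5 = 0, and the invariant factors of ∂_2 are all 1, so H_1 ≅ 0.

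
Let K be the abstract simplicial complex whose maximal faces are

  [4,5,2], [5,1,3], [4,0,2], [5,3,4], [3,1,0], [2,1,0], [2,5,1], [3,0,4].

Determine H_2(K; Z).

H_2 ≅ Z.

Fix the vertex order 0 < 1 < 2 < 3 < 4 < 5 and write every simplex with vertices in increasing order. Then dim K = 2 and the simplices of K are:

  0-simplices (6): [0], [1], [2], [3], [4], [5]
  1-simplices (12): [0,1], [0,2], [0,3], [0,4], [1,2], [1,3], [1,5], [2,4], [2,5], [3,4], [3,5], [4,5]
  2-simplices (8): [0,1,2], [0,1,3], [0,2,4], [0,3,4], [1,2,5], [1,3,5], [2,4,5], [3,4,5]

Hence C_0 ≅ Z^6, C_1 ≅ Z^12, C_2 ≅ Z^8.

∂_1: C_1 → C_0 is given by ∂[p,q] = [q] − [p].
The 6×12 boundary matrix has rank 5 and Smith normal form diag(1,1,1,1,1).

∂_2: C_2 → C_1 maps a triangle to the signed sum of its edges. For instance
  ∂[1,2,5] = [2,5] − [1,5] + [1,2],
  ∂[2,4,5] = [4,5] − [2,5] + [2,4].
The resulting 12×8 matrix has rank 7, and its Smith normal form has invariant factors (1,1,1,1,1,1,1).

Computing H_k = (kernel of ∂_k) / (image of ∂_{k+1}):

  H_2: rank ker ∂_2 − rank ∂_3 = (8 − 7) − 0 = 1, and there is no ∂_3, so H_2 = Z.

(K is a triangulation of the 2-sphere S^2.)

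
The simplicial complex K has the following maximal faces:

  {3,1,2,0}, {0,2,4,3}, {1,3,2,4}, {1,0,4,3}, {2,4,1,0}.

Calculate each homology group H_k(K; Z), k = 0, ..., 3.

H_0 = Z,  H_1 = 0,  H_2 = 0,  H_3 = Z.

Order the vertices as 0 < 1 < 2 < 3 < 4. Listing each simplex with vertices in this order, K has dimension 3 with simplices:

  0-simplices (5): [0], [1], [2], [3], [4]
  1-simplices (10): [0,1], [0,2], [0,3], [0,4], [1,2], [1,3], [1,4], [2,3], [2,4], [3,4]
  2-simplices (10): [0,1,2], [0,1,3], [0,1,4], [0,2,3], [0,2,4], [0,3,4], [1,2,3], [1,2,4], [1,3,4], [2,3,4]
  3-simplices (5): [0,1,2,3], [0,1,2,4], [0,1,3,4], [0,2,3,4], [1,2,3,4]

giving chain groups C_0 ≅ Z^5, C_1 ≅ Z^10, C_2 ≅ Z^10, C_3 ≅ Z^5.

Boundary ∂_1: C_1 → C_0 is given by ∂[p,q] = [q] − [p].
As a 5×10 matrix over Z this has rank 4, with invariant factors (1,1,1,1).

Boundary ∂_2: C_2 → C_1 maps a triangle to the signed sum of its edges. For instance
  ∂[1,2,4] = [2,4] − [1,4] + [1,2],
  ∂[0,3,4] = [3,4] − [0,4] + [0,3].
The 10×10 boundary matrix has rank 6 and Smith normal form diag(1,1,1,1,1,1).

The boundary map ∂_3: C_3 → C_2 sends each 3-simplex σ to the alternating sum Σ_i (−1)^i (σ with its i-th vertex removed). For instance
  ∂[0,1,2,4] = [1,2,4] − [0,2,4] + [0,1,4] − [0,1,2],
  ∂[0,1,2,3] = [1,2,3] − [0,2,3] + [0,1,3] − [0,1,2].
As a 10×5 matrix over Z this has rank 4, with invariant factors (1,1,1,1).

From H_k ≅ ker(∂_k) / im(∂_{k+1}) we obtain:

  H_0: rank C_0 − rank ∂_1 = 5 − 4 = 1, and the invariant factors of ∂_1 are all 1, so H_0 = Z.
  H_1: rank ker ∂_1 − rank ∂_2 = (10 − 4) − 6 = 0, and the invariant factors of ∂_2 are all 1, so H_1 = 0.
  H_2: rank ker ∂_2 − rank ∂_3 = (10 − 6) − 4 = 0, and the invariant factors of ∂_3 are all 1, so H_2 = 0.
  H_3: rank ker ∂_3 − rank ∂_4 = (5 − 4) − 0 = 1, and there is no ∂_4, so H_3 = Z.

As a check, the Euler characteristic is 5 − 10 + 10 − 5 = 0, which agrees with 1 − 0 + 0 − 1 = 0.
(K is a triangulation of the 3-sphere S^3.)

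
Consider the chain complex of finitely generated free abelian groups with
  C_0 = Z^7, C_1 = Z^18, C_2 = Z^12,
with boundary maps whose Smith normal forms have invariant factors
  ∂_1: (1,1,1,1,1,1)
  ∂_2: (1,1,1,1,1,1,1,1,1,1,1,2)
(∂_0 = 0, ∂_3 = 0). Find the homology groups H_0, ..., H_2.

H_0: b_0 = 7 − 0 − 6 = 1; torsion from ∂_1 factors > 1: none. So H_0 = Z.
H_1: b_1 = 18 − 6 − 12 = 0; torsion from ∂_2 factors > 1: [2]. So H_1 = Z_2.
H_2: b_2 = 12 − 12 − 0 = 0; torsion from ∂_3 factors > 1: none. So H_2 = 0.

H_0 = Z,  H_1 = Z_2,  H_2 = 0.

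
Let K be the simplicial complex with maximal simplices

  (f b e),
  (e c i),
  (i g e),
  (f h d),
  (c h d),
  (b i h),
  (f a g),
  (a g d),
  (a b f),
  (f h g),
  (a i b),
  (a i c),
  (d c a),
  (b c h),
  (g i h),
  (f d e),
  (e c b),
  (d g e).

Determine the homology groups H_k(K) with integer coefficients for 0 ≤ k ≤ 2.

Take the total order a < b < c < d < e < f < g < h < i on the vertex set. Then K (dimension 2) consists of the simplices:

  0-simplices (9): a, b, c, d, e, f, g, h, i
  1-simplices (27): ab, ac, ad, af, ag, ai, bc, be, bf, bh, bi, cd, ce, ch, ci, de, df, dg, dh, ef, eg, ei, fg, fh, gh, gi, hi
  2-simplices (18): abf, abi, acd, aci, adg, afg, bce, bch, bef, bhi, cdh, cei, def, deg, dfh, egi, fgh, ghi

Hence C_0 ≅ Z^9, C_1 ≅ Z^27, C_2 ≅ Z^18.

The boundary map ∂_1: C_1 → C_0 sends each edge [p,q] (with p < q) to q − p.
As a 9×27 matrix over Z this has rank 8, with invariant factors (1,1,1,1,1,1,1,1).

Boundary ∂_2: C_2 → C_1 acts by ∂[p,q,r] = [q,r] − [p,r] + [p,q]. For instance
  ∂abi = bi − ai + ab,
  ∂cdh = dh − ch + cd.
This gives a 27×18 integer matrix of rank 18; reducing to Smith normal form yields diagonal entries (1,1,1,1,1,1,1,1,1,1,1,1,1,1,1,1,1,2).

From H_k ≅ ker(∂_k) / im(∂_{k+1}) we obtain:

  H_0: rank C_0 − rank ∂_1 = 9 − 8 = 1, and the invariant factors of ∂_1 are all 1, so H_0 = Z.
  H_1: rank ker ∂_1 − rank ∂_2 = (27 − 8) − 18 = 1, and ∂_2 has invariant factor 2 > 1, so H_1 = Z ⊕ Z/2.
  H_2: rank ker ∂_2 − rank ∂_3 = (18 − 18) − 0 = 0, and there is no ∂_3, so H_2 = 0.

H_0 ≅ Z,  H_1 ≅ Z ⊕ Z/2,  H_2 = 0.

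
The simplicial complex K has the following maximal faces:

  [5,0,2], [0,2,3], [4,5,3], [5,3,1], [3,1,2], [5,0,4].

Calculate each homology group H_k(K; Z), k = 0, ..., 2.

H_0 ≅ Z,  H_1 ≅ Z,  H_2 = 0.

Take the total order 0 < 1 < 2 < 3 < 4 < 5 on the vertex set. Then K (dimension 2) consists of the simplices:

  0-simplices (6): [0], [1], [2], [3], [4], [5]
  1-simplices (12): [0,2], [0,3], [0,4], [0,5], [1,2], [1,3], [1,5], [2,3], [2,5], [3,4], [3,5], [4,5]
  2-simplices (6): [0,2,3], [0,2,5], [0,4,5], [1,2,3], [1,3,5], [3,4,5]

Hence C_0 ≅ Z^6, C_1 ≅ Z^12, C_2 ≅ Z^6.

The boundary map ∂_1: C_1 → C_0 is given by ∂[p,q] = [q] − [p].
This gives a 6×12 integer matrix of rank 5; reducing to Smith normal form yields diagonal entries (1,1,1,1,1).

Boundary ∂_2: C_2 → C_1 sends each 2-simplex [p,q,r] to [q,r] − [p,r] + [p,q]. For instance
  ∂[0,2,5] = [2,5] − [0,5] + [0,2],
  ∂[0,4,5] = [4,5] − [0,5] + [0,4].
This gives a 12×6 integer matrix of rank 6; reducing to Smith normal form yields diagonal entries (1,1,1,1,1,1).

Computing H_k = (kernel of ∂_k) / (image of ∂_{k+1}):

  H_0: rank C_0 − rank ∂_1 = 6 − 5 = 1, and the invariant factors of ∂_1 are all 1, so H_0 ≅ Z.
  H_1: rank ker ∂_1 − rank ∂_2 = (12 − 5) − 6 = 1, and the invariant factors of ∂_2 are all 1, so H_1 ≅ Z.
  H_2: rank ker ∂_2 − rank ∂_3 = (6 − 6) − 0 = 0, and there is no ∂_3, so H_2 ≅ 0.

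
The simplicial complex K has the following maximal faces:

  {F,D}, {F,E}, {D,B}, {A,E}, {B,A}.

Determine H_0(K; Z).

K has 5 vertices, 5 edges.
rank ∂_0 = 0, rank ∂_1 = 4 ⇒ b_0 = 5 − 0 − 4 = 1; all invariant factors of ∂_1 are 1 so no torsion. So H_0 = Z.

H_0 = Z.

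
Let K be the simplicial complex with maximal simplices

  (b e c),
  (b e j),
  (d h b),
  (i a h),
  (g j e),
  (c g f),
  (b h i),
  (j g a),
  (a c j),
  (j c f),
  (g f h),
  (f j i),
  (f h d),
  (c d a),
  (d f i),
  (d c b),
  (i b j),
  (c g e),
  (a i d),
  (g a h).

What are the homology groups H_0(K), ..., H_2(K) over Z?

H_0 = Z,  H_1 = Z × Z/2,  H_2 = 0.

Order the vertices as a < b < c < d < e < f < g < h < i < j. Listing each simplex with vertices in this order, K has dimension 2 with simplices:

  0-simplices (10): a, b, c, d, e, f, g, h, i, j
  1-simplices (30): ac, ad, ag, ah, ai, aj, bc, bd, be, bh, bi, bj, cd, ce, cf, cg, cj, df, dh, di, eg, ej, fg, fh, fi, fj, gh, gj, hi, ij
  2-simplices (20): acd, acj, adi, agh, agj, ahi, bcd, bce, bdh, bej, bhi, bij, ceg, cfg, cfj, dfh, dfi, egj, fgh, fij

Hence C_0 ≅ Z^10, C_1 ≅ Z^30, C_2 ≅ Z^20.

Boundary ∂_1: C_1 → C_0 is given by ∂[p,q] = [q] − [p]. For instance
  ∂ij = j − i.
The 10×30 boundary matrix has rank 9 and Smith normal form diag(1,1,1,1,1,1,1,1,1).

Boundary ∂_2: C_2 → C_1 sends each 2-simplex [p,q,r] to [q,r] − [p,r] + [p,q]. For instance
  ∂cfg = fg − cg + cf,
  ∂ceg = eg − cg + ce.
The resulting 30×20 matrix has rank 20, and its Smith normal form has invariant factors (1,1,1,1,1,1,1,1,1,1,1,1,1,1,1,1,1,1,1,2).

From H_k ≅ ker(∂_k) / im(∂_{k+1}) we obtain:

  H_0: rank C_0 − rank ∂_1 = 10 − 9 = 1, and the invariant factors of ∂_1 are all 1, so H_0 ≅ Z.
  H_1: rank ker ∂_1 − rank ∂_2 = (30 − 9) − 20 = 1, and ∂_2 has invariant factor 2 > 1, so H_1 ≅ Z × Z/2.
  H_2: rank ker ∂_2 − rank ∂_3 = (20 − 20) − 0 = 0, and there is no ∂_3, so H_2 ≅ 0.

As a check, the Euler characteristic is 10 − 30 + 20 = 0, which agrees with 1 − 1 + 0 = 0.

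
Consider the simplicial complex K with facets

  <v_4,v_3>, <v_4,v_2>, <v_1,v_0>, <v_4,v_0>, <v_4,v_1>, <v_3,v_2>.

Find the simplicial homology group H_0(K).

Take the total order v_0 < v_1 < v_2 < v_3 < v_4 on the vertex set. Then K (dimension 1) consists of the simplices:

  0-simplices (5): [v_0], [v_1], [v_2], [v_3], [v_4]
  1-simplices (6): [v_0,v_1], [v_0,v_4], [v_1,v_4], [v_2,v_3], [v_2,v_4], [v_3,v_4]

giving chain groups C_0 ≅ Z^5, C_1 ≅ Z^6.

The boundary map ∂_1: C_1 → C_0 is given by ∂[p,q] = [q] − [p].
As a 5×6 matrix over Z this has rank 4, with invariant factors (1,1,1,1).

Computing H_k = (kernel of ∂_k) / (image of ∂_{k+1}):

  H_0: rank C_0 − rank ∂_1 = 5 − 4 = 1, and the invariant factors of ∂_1 are all 1, so H_0 ≅ Z.

(K is a triangulation of a wedge of 2 circles.)

H_0 = Z.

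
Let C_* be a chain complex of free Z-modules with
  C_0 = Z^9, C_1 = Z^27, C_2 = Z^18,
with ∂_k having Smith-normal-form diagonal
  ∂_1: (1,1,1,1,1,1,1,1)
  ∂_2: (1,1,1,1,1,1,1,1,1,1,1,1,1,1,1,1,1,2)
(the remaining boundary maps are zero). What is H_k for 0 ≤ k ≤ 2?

H_0 ≅ Z,  H_1 ≅ Z ⊕ Z/2Z,  H_2 = 0.

H_0: b_0 = 9 − 0 − 8 = 1; torsion from ∂_1 factors > 1: none. So H_0 ≅ Z.
H_1: b_1 = 27 − 8 − 18 = 1; torsion from ∂_2 factors > 1: [2]. So H_1 ≅ Z ⊕ Z/2Z.
H_2: b_2 = 18 − 18 − 0 = 0; torsion from ∂_3 factors > 1: none. So H_2 ≅ 0.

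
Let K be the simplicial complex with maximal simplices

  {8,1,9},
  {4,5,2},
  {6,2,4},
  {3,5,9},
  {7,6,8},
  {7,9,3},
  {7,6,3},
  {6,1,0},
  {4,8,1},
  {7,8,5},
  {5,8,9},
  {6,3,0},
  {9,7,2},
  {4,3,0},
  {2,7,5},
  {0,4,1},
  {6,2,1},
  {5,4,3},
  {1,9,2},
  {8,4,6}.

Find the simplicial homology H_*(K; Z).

H_0 = Z,  H_1 = Z ⊕ Z/2,  H_2 = 0.

K has 10 vertices, 30 edges, 20 triangles.
rank ∂_0 = 0, rank ∂_1 = 9 ⇒ b_0 = 10 − 0 − 9 = 1; all invariant factors of ∂_1 are 1 so no torsion. So H_0 ≅ Z.
rank ∂_1 = 9, rank ∂_2 = 20 ⇒ b_1 = 30 − 9 − 20 = 1; ∂_2 has invariant factor(s) [2] giving torsion. So H_1 ≅ Z ⊕ Z/2.
rank ∂_2 = 20, rank ∂_3 = 0 ⇒ b_2 = 20 − 20 − 0 = 0. So H_2 ≅ 0.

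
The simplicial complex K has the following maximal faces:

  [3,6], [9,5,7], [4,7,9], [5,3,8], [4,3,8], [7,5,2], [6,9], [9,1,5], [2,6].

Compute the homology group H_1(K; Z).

H_1 ≅ Z^3.

We work with the vertex ordering 1 < 2 < 3 < 4 < 5 < 6 < 7 < 8 < 9. The simplices of K, each written with vertices in increasing order, are:

  0-simplices (9): [1], [2], [3], [4], [5], [6], [7], [8], [9]
  1-simplices (17): [1,5], [1,9], [2,5], [2,6], [2,7], [3,4], [3,5], [3,6], [3,8], [4,7], [4,8], [4,9], [5,7], [5,8], [5,9], [6,9], [7,9]
  2-simplices (6): [1,5,9], [2,5,7], [3,4,8], [3,5,8], [4,7,9], [5,7,9]

so the chain groups are C_0 ≅ Z^9, C_1 ≅ Z^17, C_2 ≅ Z^6.

Boundary ∂_1: C_1 → C_0 is given by ∂[p,q] = [q] − [p]. For instance
  ∂[4,9] = [9] − [4].
The 9×17 boundary matrix has rank 8 and Smith normal form diag(1,1,1,1,1,1,1,1).

The boundary map ∂_2: C_2 → C_1 acts by ∂[p,q,r] = [q,r] − [p,r] + [p,q]. For instance
  ∂[3,5,8] = [5,8] − [3,8] + [3,5],
  ∂[1,5,9] = [5,9] − [1,9] + [1,5].
As a 17×6 matrix over Z this has rank 6, with invariant factors (1,1,1,1,1,1).

Reading off H_k = ker ∂_k / im ∂_{k+1}:

  H_1: rank ker ∂_1 − rank ∂_2 = (17 − 8) − 6 = 3, and the invariant factors of ∂_2 are all 1, so H_1 ≅ Z^3.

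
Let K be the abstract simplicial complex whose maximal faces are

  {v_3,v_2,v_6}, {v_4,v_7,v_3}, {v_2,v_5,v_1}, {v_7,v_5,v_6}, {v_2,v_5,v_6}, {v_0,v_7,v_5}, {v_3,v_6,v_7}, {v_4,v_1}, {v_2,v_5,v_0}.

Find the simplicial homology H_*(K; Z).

H_0 ≅ Z,  H_1 ≅ Z,  H_2 = 0.

Order the vertices as v_0 < v_1 < v_2 < v_3 < v_4 < v_5 < v_6 < v_7. Listing each simplex with vertices in this order, K has dimension 2 with simplices:

  0-simplices (8): [v_0], [v_1], [v_2], [v_3], [v_4], [v_5], [v_6], [v_7]
  1-simplices (16): (16 of them)
  2-simplices (8): [v_0,v_2,v_5], [v_0,v_5,v_7], [v_1,v_2,v_5], [v_2,v_3,v_6], [v_2,v_5,v_6], [v_3,v_4,v_7], [v_3,v_6,v_7], [v_5,v_6,v_7]

so the chain groups are C_0 ≅ Z^8, C_1 ≅ Z^16, C_2 ≅ Z^8.

∂_1: C_1 → C_0 maps an edge to its endpoints' difference, ∂[p,q] = q − p.
The 8×16 boundary matrix has rank 7 and Smith normal form diag(1,1,1,1,1,1,1).

Boundary ∂_2: C_2 → C_1 sends each 2-simplex [p,q,r] to [q,r] − [p,r] + [p,q]. For instance
  ∂[v_3,v_6,v_7] = [v_6,v_7] − [v_3,v_7] + [v_3,v_6],
  ∂[v_0,v_5,v_7] = [v_5,v_7] − [v_0,v_7] + [v_0,v_5].
The resulting 16×8 matrix has rank 8, and its Smith normal form has invariant factors (1,1,1,1,1,1,1,1).

Now H_k = ker ∂_k / im ∂_{k+1}, so:

  H_0: rank C_0 − rank ∂_1 = 8 − 7 = 1, and the invariant factors of ∂_1 are all 1, so H_0 = Z.
  H_1: rank ker ∂_1 − rank ∂_2 = (16 − 7) − 8 = 1, and the invariant factors of ∂_2 are all 1, so H_1 = Z.
  H_2: rank ker ∂_2 − rank ∂_3 = (8 − 8) − 0 = 0, and there is no ∂_3, so H_2 = 0.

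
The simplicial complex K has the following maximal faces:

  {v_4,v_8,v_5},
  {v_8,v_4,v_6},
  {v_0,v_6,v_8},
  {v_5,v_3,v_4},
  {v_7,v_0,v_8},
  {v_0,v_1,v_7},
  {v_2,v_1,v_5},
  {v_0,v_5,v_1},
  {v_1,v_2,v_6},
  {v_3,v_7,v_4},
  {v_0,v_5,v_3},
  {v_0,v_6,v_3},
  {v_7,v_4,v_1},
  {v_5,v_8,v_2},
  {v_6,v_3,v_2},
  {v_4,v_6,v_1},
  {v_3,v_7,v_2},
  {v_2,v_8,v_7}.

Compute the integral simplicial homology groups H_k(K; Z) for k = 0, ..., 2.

Take the total order v_0 < v_1 < v_2 < v_3 < v_4 < v_5 < v_6 < v_7 < v_8 on the vertex set. Then K (dimension 2) consists of the simplices:

  0-simplices (9): [v_0], [v_1], [v_2], [v_3], [v_4], [v_5], [v_6], [v_7], [v_8]
  1-simplices (27): (27 of them)
  2-simplices (18): (18 of them)

giving chain groups C_0 ≅ Z^9, C_1 ≅ Z^27, C_2 ≅ Z^18.

Boundary ∂_1: C_1 → C_0 maps an edge to its endpoints' difference, ∂[p,q] = q − p.
As a 9×27 matrix over Z this has rank 8, with invariant factors (1,1,1,1,1,1,1,1).

∂_2: C_2 → C_1 sends each 2-simplex [p,q,r] to [q,r] − [p,r] + [p,q]. For instance
  ∂[v_0,v_1,v_7] = [v_1,v_7] − [v_0,v_7] + [v_0,v_1],
  ∂[v_4,v_6,v_8] = [v_6,v_8] − [v_4,v_8] + [v_4,v_6].
As a 27×18 matrix over Z this has rank 17, with invariant factors (1,1,1,1,1,1,1,1,1,1,1,1,1,1,1,1,1).

Reading off H_k = ker ∂_k / im ∂_{k+1}:

  H_0: rank C_0 − rank ∂_1 = 9 − 8 = 1, and the invariant factors of ∂_1 are all 1, so H_0 ≅ Z.
  H_1: rank ker ∂_1 − rank ∂_2 = (27 − 8) − 17 = 2, and the invariant factors of ∂_2 are all 1, so H_1 ≅ Z^2.
  H_2: rank ker ∂_2 − rank ∂_3 = (18 − 17) − 0 = 1, and there is no ∂_3, so H_2 ≅ Z.

(K is a triangulation of the torus T^2.)

H_0 = Z,  H_1 = Z^2,  H_2 = Z.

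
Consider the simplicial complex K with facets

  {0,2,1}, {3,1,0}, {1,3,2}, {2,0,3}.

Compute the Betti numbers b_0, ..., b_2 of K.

We work with the vertex ordering 0 < 1 < 2 < 3. The simplices of K, each written with vertices in increasing order, are:

  0-simplices (4): [0], [1], [2], [3]
  1-simplices (6): [0,1], [0,2], [0,3], [1,2], [1,3], [2,3]
  2-simplices (4): [0,1,2], [0,1,3], [0,2,3], [1,2,3]

so the chain groups are C_0 ≅ Z^4, C_1 ≅ Z^6, C_2 ≅ Z^4.

∂_1: C_1 → C_0 maps an edge to its endpoints' difference, ∂[p,q] = q − p. For instance
  ∂[1,2] = [2] − [1].
This gives a 4×6 integer matrix of rank 3; reducing to Smith normal form yields diagonal entries (1,1,1).

∂_2: C_2 → C_1 sends each 2-simplex [p,q,r] to [q,r] − [p,r] + [p,q]. For instance
  ∂[1,2,3] = [2,3] − [1,3] + [1,2],
  ∂[0,2,3] = [2,3] − [0,3] + [0,2].
The resulting 6×4 matrix has rank 3, and its Smith normal form has invariant factors (1,1,1).

Reading off H_k = ker ∂_k / im ∂_{k+1}:

  H_0: rank C_0 − rank ∂_1 = 4 − 3 = 1, and the invariant factors of ∂_1 are all 1, so H_0 ≅ Z.
  H_1: rank ker ∂_1 − rank ∂_2 = (6 − 3) − 3 = 0, and the invariant factors of ∂_2 are all 1, so H_1 ≅ 0.
  H_2: rank ker ∂_2 − rank ∂_3 = (4 − 3) − 0 = 1, and there is no ∂_3, so H_2 ≅ Z.

As a check, the Euler characteristic is 4 − 6 + 4 = 2, which agrees with 1 − 0 + 1 = 2.

Hence the Betti numbers are b_0 = 1, b_1 = 0, b_2 = 1.

b_0 = 1, b_1 = 0, b_2 = 1.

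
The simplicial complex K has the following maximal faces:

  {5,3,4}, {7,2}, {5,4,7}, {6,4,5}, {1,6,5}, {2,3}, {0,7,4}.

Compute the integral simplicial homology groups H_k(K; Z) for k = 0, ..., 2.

H_0 = Z,  H_1 = Z,  H_2 = 0.

K has 8 vertices, 13 edges, 5 triangles.
rank ∂_0 = 0, rank ∂_1 = 7 ⇒ b_0 = 8 − 0 − 7 = 1; all invariant factors of ∂_1 are 1 so no torsion. So H_0 ≅ Z.
rank ∂_1 = 7, rank ∂_2 = 5 ⇒ b_1 = 13 − 7 − 5 = 1; all invariant factors of ∂_2 are 1 so no torsion. So H_1 ≅ Z.
rank ∂_2 = 5, rank ∂_3 = 0 ⇒ b_2 = 5 − 5 − 0 = 0. So H_2 ≅ 0.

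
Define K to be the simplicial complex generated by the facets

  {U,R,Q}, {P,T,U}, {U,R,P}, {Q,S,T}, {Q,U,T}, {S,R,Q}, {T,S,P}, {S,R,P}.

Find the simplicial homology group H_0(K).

H_0 = Z.

Fix the vertex order P < Q < R < S < T < U and write every simplex with vertices in increasing order. Then dim K = 2 and the simplices of K are:

  0-simplices (6): P, Q, R, S, T, U
  1-simplices (12): PR, PS, PT, PU, QR, QS, QT, QU, RS, RU, ST, TU
  2-simplices (8): PRS, PRU, PST, PTU, QRS, QRU, QST, QTU

giving chain groups C_0 ≅ Z^6, C_1 ≅ Z^12, C_2 ≅ Z^8.

The boundary map ∂_1: C_1 → C_0 sends each edge [p,q] (with p < q) to q − p. For instance
  ∂PR = R − P.
As a 6×12 matrix over Z this has rank 5, with invariant factors (1,1,1,1,1).

Boundary ∂_2: C_2 → C_1 acts by ∂[p,q,r] = [q,r] − [p,r] + [p,q]. For instance
  ∂QST = ST − QT + QS,
  ∂QRU = RU − QU + QR.
The resulting 12×8 matrix has rank 7, and its Smith normal form has invariant factors (1,1,1,1,1,1,1).

Now H_k = ker ∂_k / im ∂_{k+1}, so:

  H_0: rank C_0 − rank ∂_1 = 6 − 5 = 1, and the invariant factors of ∂_1 are all 1, so H_0 ≅ Z.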